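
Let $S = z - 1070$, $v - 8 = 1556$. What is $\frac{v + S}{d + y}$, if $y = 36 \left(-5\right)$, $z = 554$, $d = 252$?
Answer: $\frac{131}{9} \approx 14.556$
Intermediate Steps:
$v = 1564$ ($v = 8 + 1556 = 1564$)
$S = -516$ ($S = 554 - 1070 = -516$)
$y = -180$
$\frac{v + S}{d + y} = \frac{1564 - 516}{252 - 180} = \frac{1048}{72} = 1048 \cdot \frac{1}{72} = \frac{131}{9}$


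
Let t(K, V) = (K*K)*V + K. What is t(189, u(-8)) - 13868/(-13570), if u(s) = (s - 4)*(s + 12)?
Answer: -11632325981/6785 ≈ -1.7144e+6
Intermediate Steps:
u(s) = (-4 + s)*(12 + s)
t(K, V) = K + V*K² (t(K, V) = K²*V + K = V*K² + K = K + V*K²)
t(189, u(-8)) - 13868/(-13570) = 189*(1 + 189*(-48 + (-8)² + 8*(-8))) - 13868/(-13570) = 189*(1 + 189*(-48 + 64 - 64)) - 13868*(-1/13570) = 189*(1 + 189*(-48)) + 6934/6785 = 189*(1 - 9072) + 6934/6785 = 189*(-9071) + 6934/6785 = -1714419 + 6934/6785 = -11632325981/6785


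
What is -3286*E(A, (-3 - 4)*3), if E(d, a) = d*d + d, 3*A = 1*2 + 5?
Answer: -230020/9 ≈ -25558.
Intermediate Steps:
A = 7/3 (A = (1*2 + 5)/3 = (2 + 5)/3 = (⅓)*7 = 7/3 ≈ 2.3333)
E(d, a) = d + d² (E(d, a) = d² + d = d + d²)
-3286*E(A, (-3 - 4)*3) = -23002*(1 + 7/3)/3 = -23002*10/(3*3) = -3286*70/9 = -230020/9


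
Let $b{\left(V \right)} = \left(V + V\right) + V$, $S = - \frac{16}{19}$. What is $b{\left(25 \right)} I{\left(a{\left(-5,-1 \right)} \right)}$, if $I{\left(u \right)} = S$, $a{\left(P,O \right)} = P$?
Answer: $- \frac{1200}{19} \approx -63.158$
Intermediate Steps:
$S = - \frac{16}{19}$ ($S = \left(-16\right) \frac{1}{19} = - \frac{16}{19} \approx -0.8421$)
$I{\left(u \right)} = - \frac{16}{19}$
$b{\left(V \right)} = 3 V$ ($b{\left(V \right)} = 2 V + V = 3 V$)
$b{\left(25 \right)} I{\left(a{\left(-5,-1 \right)} \right)} = 3 \cdot 25 \left(- \frac{16}{19}\right) = 75 \left(- \frac{16}{19}\right) = - \frac{1200}{19}$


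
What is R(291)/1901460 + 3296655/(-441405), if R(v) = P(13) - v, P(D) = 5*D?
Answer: -69650637487/9325710570 ≈ -7.4687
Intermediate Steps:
R(v) = 65 - v (R(v) = 5*13 - v = 65 - v)
R(291)/1901460 + 3296655/(-441405) = (65 - 1*291)/1901460 + 3296655/(-441405) = (65 - 291)*(1/1901460) + 3296655*(-1/441405) = -226*1/1901460 - 73259/9809 = -113/950730 - 73259/9809 = -69650637487/9325710570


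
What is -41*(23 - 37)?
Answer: 574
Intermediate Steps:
-41*(23 - 37) = -41*(-14) = 574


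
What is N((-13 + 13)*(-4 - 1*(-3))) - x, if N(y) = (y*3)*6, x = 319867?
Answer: -319867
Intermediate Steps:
N(y) = 18*y (N(y) = (3*y)*6 = 18*y)
N((-13 + 13)*(-4 - 1*(-3))) - x = 18*((-13 + 13)*(-4 - 1*(-3))) - 1*319867 = 18*(0*(-4 + 3)) - 319867 = 18*(0*(-1)) - 319867 = 18*0 - 319867 = 0 - 319867 = -319867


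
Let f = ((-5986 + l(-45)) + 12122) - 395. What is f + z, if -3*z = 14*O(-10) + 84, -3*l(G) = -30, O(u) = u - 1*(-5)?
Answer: 17239/3 ≈ 5746.3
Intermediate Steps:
O(u) = 5 + u (O(u) = u + 5 = 5 + u)
l(G) = 10 (l(G) = -⅓*(-30) = 10)
f = 5751 (f = ((-5986 + 10) + 12122) - 395 = (-5976 + 12122) - 395 = 6146 - 395 = 5751)
z = -14/3 (z = -(14*(5 - 10) + 84)/3 = -(14*(-5) + 84)/3 = -(-70 + 84)/3 = -⅓*14 = -14/3 ≈ -4.6667)
f + z = 5751 - 14/3 = 17239/3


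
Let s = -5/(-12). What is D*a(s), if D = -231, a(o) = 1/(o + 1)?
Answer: -2772/17 ≈ -163.06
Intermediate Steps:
s = 5/12 (s = -5*(-1/12) = 5/12 ≈ 0.41667)
a(o) = 1/(1 + o)
D*a(s) = -231/(1 + 5/12) = -231/17/12 = -231*12/17 = -2772/17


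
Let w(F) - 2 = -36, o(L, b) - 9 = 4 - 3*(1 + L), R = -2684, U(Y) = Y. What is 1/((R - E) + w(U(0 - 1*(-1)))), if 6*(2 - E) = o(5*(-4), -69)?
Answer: -3/8125 ≈ -0.00036923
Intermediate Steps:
o(L, b) = 10 - 3*L (o(L, b) = 9 + (4 - 3*(1 + L)) = 9 + (4 + (-3 - 3*L)) = 9 + (1 - 3*L) = 10 - 3*L)
E = -29/3 (E = 2 - (10 - 15*(-4))/6 = 2 - (10 - 3*(-20))/6 = 2 - (10 + 60)/6 = 2 - ⅙*70 = 2 - 35/3 = -29/3 ≈ -9.6667)
w(F) = -34 (w(F) = 2 - 36 = -34)
1/((R - E) + w(U(0 - 1*(-1)))) = 1/((-2684 - 1*(-29/3)) - 34) = 1/((-2684 + 29/3) - 34) = 1/(-8023/3 - 34) = 1/(-8125/3) = -3/8125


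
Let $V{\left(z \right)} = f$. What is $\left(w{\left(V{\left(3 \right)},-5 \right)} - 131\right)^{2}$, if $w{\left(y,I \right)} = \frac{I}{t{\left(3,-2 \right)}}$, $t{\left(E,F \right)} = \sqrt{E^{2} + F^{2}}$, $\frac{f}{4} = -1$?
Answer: $\frac{223118}{13} + \frac{1310 \sqrt{13}}{13} \approx 17526.0$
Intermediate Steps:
$f = -4$ ($f = 4 \left(-1\right) = -4$)
$V{\left(z \right)} = -4$
$w{\left(y,I \right)} = \frac{I \sqrt{13}}{13}$ ($w{\left(y,I \right)} = \frac{I}{\sqrt{3^{2} + \left(-2\right)^{2}}} = \frac{I}{\sqrt{9 + 4}} = \frac{I}{\sqrt{13}} = I \frac{\sqrt{13}}{13} = \frac{I \sqrt{13}}{13}$)
$\left(w{\left(V{\left(3 \right)},-5 \right)} - 131\right)^{2} = \left(\frac{1}{13} \left(-5\right) \sqrt{13} - 131\right)^{2} = \left(- \frac{5 \sqrt{13}}{13} - 131\right)^{2} = \left(-131 - \frac{5 \sqrt{13}}{13}\right)^{2}$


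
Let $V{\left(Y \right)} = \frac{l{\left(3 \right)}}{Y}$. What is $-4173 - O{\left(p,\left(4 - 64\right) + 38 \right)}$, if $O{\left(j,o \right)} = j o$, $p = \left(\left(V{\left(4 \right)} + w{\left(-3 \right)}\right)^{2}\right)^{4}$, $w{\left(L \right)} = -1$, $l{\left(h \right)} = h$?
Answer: $- \frac{136740853}{32768} \approx -4173.0$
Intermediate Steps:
$V{\left(Y \right)} = \frac{3}{Y}$
$p = \frac{1}{65536}$ ($p = \left(\left(\frac{3}{4} - 1\right)^{2}\right)^{4} = \left(\left(- \frac{1}{4}\right)^{2}\right)^{4} = \left(\frac{1}{16}\right)^{4} = \frac{1}{65536} \approx 1.5259 \cdot 10^{-5}$)
$-4173 - O{\left(p,\left(4 - 64\right) + 38 \right)} = -4173 - \frac{\left(4 - 64\right) + 38}{65536} = -4173 - \frac{-60 + 38}{65536} = -4173 - \frac{1}{65536} \left(-22\right) = -4173 - - \frac{11}{32768} = -4173 + \frac{11}{32768} = - \frac{136740853}{32768}$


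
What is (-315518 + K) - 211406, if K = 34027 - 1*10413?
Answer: -503310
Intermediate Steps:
K = 23614 (K = 34027 - 10413 = 23614)
(-315518 + K) - 211406 = (-315518 + 23614) - 211406 = -291904 - 211406 = -503310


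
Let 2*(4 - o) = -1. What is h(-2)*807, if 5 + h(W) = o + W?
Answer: -4035/2 ≈ -2017.5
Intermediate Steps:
o = 9/2 (o = 4 - ½*(-1) = 4 + ½ = 9/2 ≈ 4.5000)
h(W) = -½ + W (h(W) = -5 + (9/2 + W) = -½ + W)
h(-2)*807 = (-½ - 2)*807 = -5/2*807 = -4035/2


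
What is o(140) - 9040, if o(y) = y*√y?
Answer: -9040 + 280*√35 ≈ -7383.5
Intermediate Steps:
o(y) = y^(3/2)
o(140) - 9040 = 140^(3/2) - 9040 = 280*√35 - 9040 = -9040 + 280*√35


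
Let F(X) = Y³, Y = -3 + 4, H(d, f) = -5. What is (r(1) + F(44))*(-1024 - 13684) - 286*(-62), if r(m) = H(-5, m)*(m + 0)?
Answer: 76564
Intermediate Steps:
Y = 1
r(m) = -5*m (r(m) = -5*(m + 0) = -5*m)
F(X) = 1 (F(X) = 1³ = 1)
(r(1) + F(44))*(-1024 - 13684) - 286*(-62) = (-5*1 + 1)*(-1024 - 13684) - 286*(-62) = (-5 + 1)*(-14708) - 1*(-17732) = -4*(-14708) + 17732 = 58832 + 17732 = 76564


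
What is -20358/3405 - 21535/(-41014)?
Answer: -253878779/46550890 ≈ -5.4538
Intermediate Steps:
-20358/3405 - 21535/(-41014) = -20358*1/3405 - 21535*(-1/41014) = -6786/1135 + 21535/41014 = -253878779/46550890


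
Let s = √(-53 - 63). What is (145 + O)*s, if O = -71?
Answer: 148*I*√29 ≈ 797.0*I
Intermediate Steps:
s = 2*I*√29 (s = √(-116) = 2*I*√29 ≈ 10.77*I)
(145 + O)*s = (145 - 71)*(2*I*√29) = 74*(2*I*√29) = 148*I*√29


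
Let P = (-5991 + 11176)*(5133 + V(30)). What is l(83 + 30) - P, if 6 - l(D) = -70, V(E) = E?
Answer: -26770079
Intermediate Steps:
l(D) = 76 (l(D) = 6 - 1*(-70) = 6 + 70 = 76)
P = 26770155 (P = (-5991 + 11176)*(5133 + 30) = 5185*5163 = 26770155)
l(83 + 30) - P = 76 - 1*26770155 = 76 - 26770155 = -26770079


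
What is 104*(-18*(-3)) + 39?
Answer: 5655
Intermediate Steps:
104*(-18*(-3)) + 39 = 104*54 + 39 = 5616 + 39 = 5655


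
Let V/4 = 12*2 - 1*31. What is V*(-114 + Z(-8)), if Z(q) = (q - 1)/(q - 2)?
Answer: 15834/5 ≈ 3166.8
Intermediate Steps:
Z(q) = (-1 + q)/(-2 + q)
V = -28 (V = 4*(12*2 - 1*31) = 4*(24 - 31) = 4*(-7) = -28)
V*(-114 + Z(-8)) = -28*(-114 + (-1 - 8)/(-2 - 8)) = -28*(-114 - 9/(-10)) = -28*(-114 - ⅒*(-9)) = -28*(-114 + 9/10) = -28*(-1131/10) = 15834/5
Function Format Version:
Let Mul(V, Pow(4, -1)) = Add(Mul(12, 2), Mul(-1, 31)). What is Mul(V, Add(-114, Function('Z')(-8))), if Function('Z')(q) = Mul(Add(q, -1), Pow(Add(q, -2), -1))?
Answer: Rational(15834, 5) ≈ 3166.8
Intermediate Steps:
Function('Z')(q) = Mul(Pow(Add(-2, q), -1), Add(-1, q)) (Function('Z')(q) = Mul(Add(-1, q), Pow(Add(-2, q), -1)) = Mul(Pow(Add(-2, q), -1), Add(-1, q)))
V = -28 (V = Mul(4, Add(Mul(12, 2), Mul(-1, 31))) = Mul(4, Add(24, -31)) = Mul(4, -7) = -28)
Mul(V, Add(-114, Function('Z')(-8))) = Mul(-28, Add(-114, Mul(Pow(Add(-2, -8), -1), Add(-1, -8)))) = Mul(-28, Add(-114, Mul(Pow(-10, -1), -9))) = Mul(-28, Add(-114, Mul(Rational(-1, 10), -9))) = Mul(-28, Add(-114, Rational(9, 10))) = Mul(-28, Rational(-1131, 10)) = Rational(15834, 5)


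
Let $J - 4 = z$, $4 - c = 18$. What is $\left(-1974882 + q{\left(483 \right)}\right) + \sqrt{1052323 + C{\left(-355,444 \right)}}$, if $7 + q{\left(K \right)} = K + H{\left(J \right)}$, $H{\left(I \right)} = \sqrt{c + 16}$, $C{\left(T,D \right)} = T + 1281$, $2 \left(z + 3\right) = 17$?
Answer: $-1974406 + \sqrt{2} + \sqrt{1053249} \approx -1.9734 \cdot 10^{6}$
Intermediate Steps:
$c = -14$ ($c = 4 - 18 = -14$)
$z = \frac{11}{2}$ ($z = -3 + \frac{1}{2} \cdot 17 = -3 + \frac{17}{2} = \frac{11}{2} \approx 5.5$)
$C{\left(T,D \right)} = 1281 + T$
$J = \frac{19}{2}$ ($J = 4 + \frac{11}{2} = \frac{19}{2} \approx 9.5$)
$H{\left(I \right)} = \sqrt{2}$ ($H{\left(I \right)} = \sqrt{-14 + 16} = \sqrt{2}$)
$q{\left(K \right)} = -7 + K + \sqrt{2}$ ($q{\left(K \right)} = -7 + \left(K + \sqrt{2}\right) = -7 + K + \sqrt{2}$)
$\left(-1974882 + q{\left(483 \right)}\right) + \sqrt{1052323 + C{\left(-355,444 \right)}} = \left(-1974882 + \left(-7 + 483 + \sqrt{2}\right)\right) + \sqrt{1052323 + \left(1281 - 355\right)} = \left(-1974882 + \left(476 + \sqrt{2}\right)\right) + \sqrt{1052323 + 926} = \left(-1974406 + \sqrt{2}\right) + \sqrt{1053249} = -1974406 + \sqrt{2} + \sqrt{1053249}$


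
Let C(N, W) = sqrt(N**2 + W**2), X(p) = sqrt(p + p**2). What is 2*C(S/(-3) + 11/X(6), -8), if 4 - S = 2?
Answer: sqrt(118762 - 616*sqrt(42))/21 ≈ 16.132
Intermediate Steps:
S = 2 (S = 4 - 1*2 = 4 - 2 = 2)
2*C(S/(-3) + 11/X(6), -8) = 2*sqrt((2/(-3) + 11/(sqrt(6*(1 + 6))))**2 + (-8)**2) = 2*sqrt((2*(-1/3) + 11/(sqrt(6*7)))**2 + 64) = 2*sqrt((-2/3 + 11/(sqrt(42)))**2 + 64) = 2*sqrt((-2/3 + 11*(sqrt(42)/42))**2 + 64) = 2*sqrt((-2/3 + 11*sqrt(42)/42)**2 + 64) = 2*sqrt(64 + (-2/3 + 11*sqrt(42)/42)**2)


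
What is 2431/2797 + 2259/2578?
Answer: 12585541/7210666 ≈ 1.7454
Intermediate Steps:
2431/2797 + 2259/2578 = 12585541/7210666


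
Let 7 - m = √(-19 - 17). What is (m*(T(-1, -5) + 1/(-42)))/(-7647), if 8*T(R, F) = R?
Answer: 25/183528 - 25*I/214116 ≈ 0.00013622 - 0.00011676*I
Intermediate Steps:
T(R, F) = R/8
m = 7 - 6*I (m = 7 - √(-19 - 17) = 7 - √(-36) = 7 - 6*I ≈ 7.0 - 6.0*I)
(m*(T(-1, -5) + 1/(-42)))/(-7647) = ((7 - 6*I)*((⅛)*(-1) + 1/(-42)))/(-7647) = ((7 - 6*I)*(-⅛ - 1/42))*(-1/7647) = ((7 - 6*I)*(-25/168))*(-1/7647) = (-25/24 + 25*I/28)*(-1/7647) = 25/183528 - 25*I/214116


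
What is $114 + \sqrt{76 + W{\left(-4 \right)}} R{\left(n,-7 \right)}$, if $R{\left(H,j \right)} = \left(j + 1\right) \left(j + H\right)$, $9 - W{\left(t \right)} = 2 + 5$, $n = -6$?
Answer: $114 + 78 \sqrt{78} \approx 802.88$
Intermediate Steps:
$W{\left(t \right)} = 2$ ($W{\left(t \right)} = 9 - \left(2 + 5\right) = 9 - 7 = 2$)
$R{\left(H,j \right)} = \left(1 + j\right) \left(H + j\right)$
$114 + \sqrt{76 + W{\left(-4 \right)}} R{\left(n,-7 \right)} = 114 + \sqrt{76 + 2} \left(-6 - 7 + \left(-7\right)^{2} - -42\right) = 114 + \sqrt{78} \left(-6 - 7 + 49 + 42\right) = 114 + \sqrt{78} \cdot 78 = 114 + 78 \sqrt{78}$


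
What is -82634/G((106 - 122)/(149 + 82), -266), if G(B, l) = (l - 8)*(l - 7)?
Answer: -41317/37401 ≈ -1.1047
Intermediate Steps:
G(B, l) = (-8 + l)*(-7 + l)
-82634/G((106 - 122)/(149 + 82), -266) = -82634/(56 + (-266)² - 15*(-266)) = -82634/(56 + 70756 + 3990) = -82634/74802 = -82634*1/74802 = -41317/37401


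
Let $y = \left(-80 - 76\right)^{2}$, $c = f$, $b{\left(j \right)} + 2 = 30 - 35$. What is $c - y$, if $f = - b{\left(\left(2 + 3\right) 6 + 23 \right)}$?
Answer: $-24329$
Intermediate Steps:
$b{\left(j \right)} = -7$ ($b{\left(j \right)} = -2 + \left(30 - 35\right) = -2 - 5 = -7$)
$f = 7$ ($f = \left(-1\right) \left(-7\right) = 7$)
$c = 7$
$y = 24336$ ($y = \left(-156\right)^{2} = 24336$)
$c - y = 7 - 24336 = -24329$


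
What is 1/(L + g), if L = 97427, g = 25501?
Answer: 1/122928 ≈ 8.1348e-6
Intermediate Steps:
1/(L + g) = 1/(97427 + 25501) = 1/122928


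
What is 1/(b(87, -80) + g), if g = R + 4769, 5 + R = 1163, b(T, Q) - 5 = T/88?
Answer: 88/522103 ≈ 0.00016855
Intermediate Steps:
b(T, Q) = 5 + T/88
R = 1158 (R = -5 + 1163 = 1158)
g = 5927 (g = 1158 + 4769 = 5927)
1/(b(87, -80) + g) = 1/((5 + (1/88)*87) + 5927) = 1/((5 + 87/88) + 5927) = 1/(527/88 + 5927) = 1/(522103/88) = 88/522103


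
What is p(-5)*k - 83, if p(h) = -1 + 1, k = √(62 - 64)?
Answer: -83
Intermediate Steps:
k = I*√2 (k = √(-2) = I*√2 ≈ 1.4142*I)
p(h) = 0
p(-5)*k - 83 = 0*(I*√2) - 83 = 0 - 83 = -83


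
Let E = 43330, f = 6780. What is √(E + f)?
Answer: √50110 ≈ 223.85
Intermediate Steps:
√(E + f) = √(43330 + 6780) = √50110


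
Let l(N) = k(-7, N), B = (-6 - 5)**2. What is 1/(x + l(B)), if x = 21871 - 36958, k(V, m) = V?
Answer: -1/15094 ≈ -6.6251e-5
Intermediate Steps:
B = 121 (B = (-11)**2 = 121)
x = -15087
l(N) = -7
1/(x + l(B)) = 1/(-15087 - 7) = 1/(-15094) = -1/15094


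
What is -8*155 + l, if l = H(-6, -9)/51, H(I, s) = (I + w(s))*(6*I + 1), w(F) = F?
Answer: -20905/17 ≈ -1229.7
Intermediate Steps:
H(I, s) = (1 + 6*I)*(I + s) (H(I, s) = (I + s)*(6*I + 1) = (I + s)*(1 + 6*I) = (1 + 6*I)*(I + s))
l = 175/17 (l = (-6 - 9 + 6*(-6)² + 6*(-6)*(-9))/51 = (-6 - 9 + 6*36 + 324)*(1/51) = (-6 - 9 + 216 + 324)*(1/51) = 525*(1/51) = 175/17 ≈ 10.294)
-8*155 + l = -8*155 + 175/17 = -1240 + 175/17 = -20905/17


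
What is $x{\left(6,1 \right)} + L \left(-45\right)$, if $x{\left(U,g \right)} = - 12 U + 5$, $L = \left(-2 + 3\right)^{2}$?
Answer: $-112$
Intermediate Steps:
$L = 1$ ($L = 1^{2} = 1$)
$x{\left(U,g \right)} = 5 - 12 U$
$x{\left(6,1 \right)} + L \left(-45\right) = \left(5 - 72\right) + 1 \left(-45\right) = \left(5 - 72\right) - 45 = -67 - 45 = -112$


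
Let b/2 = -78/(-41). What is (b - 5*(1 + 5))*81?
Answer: -86994/41 ≈ -2121.8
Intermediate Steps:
b = 156/41 (b = 2*(-78/(-41)) = 2*(-78*(-1/41)) = 2*(78/41) = 156/41 ≈ 3.8049)
(b - 5*(1 + 5))*81 = (156/41 - 5*(1 + 5))*81 = (156/41 - 5*6)*81 = (156/41 - 30)*81 = -1074/41*81 = -86994/41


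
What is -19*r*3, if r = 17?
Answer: -969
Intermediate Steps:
-19*r*3 = -19*17*3 = -323*3 = -969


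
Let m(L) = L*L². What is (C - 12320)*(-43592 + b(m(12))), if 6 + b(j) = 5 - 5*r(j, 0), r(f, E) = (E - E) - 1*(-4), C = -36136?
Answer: 2113311528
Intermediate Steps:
m(L) = L³
r(f, E) = 4 (r(f, E) = 0 + 4 = 4)
b(j) = -21 (b(j) = -6 + (5 - 5*4) = -6 + (5 - 20) = -6 - 15 = -21)
(C - 12320)*(-43592 + b(m(12))) = (-36136 - 12320)*(-43592 - 21) = -48456*(-43613) = 2113311528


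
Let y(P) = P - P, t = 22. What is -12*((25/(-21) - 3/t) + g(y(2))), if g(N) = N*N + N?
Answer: 1226/77 ≈ 15.922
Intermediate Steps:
y(P) = 0
g(N) = N + N² (g(N) = N² + N = N + N²)
-12*((25/(-21) - 3/t) + g(y(2))) = -12*((25/(-21) - 3/22) + 0*(1 + 0)) = -12*((25*(-1/21) - 3*1/22) + 0*1) = -12*((-25/21 - 3/22) + 0) = -12*(-613/462 + 0) = -12*(-613/462) = 1226/77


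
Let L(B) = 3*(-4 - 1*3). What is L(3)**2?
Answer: 441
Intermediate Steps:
L(B) = -21 (L(B) = 3*(-4 - 3) = 3*(-7) = -21)
L(3)**2 = (-21)**2 = 441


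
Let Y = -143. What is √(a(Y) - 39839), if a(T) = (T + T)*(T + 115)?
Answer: I*√31831 ≈ 178.41*I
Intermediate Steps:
a(T) = 2*T*(115 + T) (a(T) = (2*T)*(115 + T) = 2*T*(115 + T))
√(a(Y) - 39839) = √(2*(-143)*(115 - 143) - 39839) = √(2*(-143)*(-28) - 39839) = √(8008 - 39839) = √(-31831) = I*√31831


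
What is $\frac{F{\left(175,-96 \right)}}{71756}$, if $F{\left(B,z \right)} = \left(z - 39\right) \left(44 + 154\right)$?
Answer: $- \frac{13365}{35878} \approx -0.37251$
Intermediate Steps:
$F{\left(B,z \right)} = -7722 + 198 z$ ($F{\left(B,z \right)} = \left(-39 + z\right) 198 = -7722 + 198 z$)
$\frac{F{\left(175,-96 \right)}}{71756} = \frac{-7722 + 198 \left(-96\right)}{71756} = \left(-7722 - 19008\right) \frac{1}{71756} = \left(-26730\right) \frac{1}{71756} = - \frac{13365}{35878}$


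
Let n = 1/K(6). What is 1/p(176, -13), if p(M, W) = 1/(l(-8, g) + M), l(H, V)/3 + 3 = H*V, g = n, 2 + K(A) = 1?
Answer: 191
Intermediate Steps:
K(A) = -1 (K(A) = -2 + 1 = -1)
n = -1 (n = 1/(-1) = -1)
g = -1
l(H, V) = -9 + 3*H*V (l(H, V) = -9 + 3*(H*V) = -9 + 3*H*V)
p(M, W) = 1/(15 + M) (p(M, W) = 1/((-9 + 3*(-8)*(-1)) + M) = 1/((-9 + 24) + M) = 1/(15 + M))
1/p(176, -13) = 1/(1/(15 + 176)) = 1/(1/191) = 191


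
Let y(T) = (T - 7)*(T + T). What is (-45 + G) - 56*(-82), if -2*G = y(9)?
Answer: 4529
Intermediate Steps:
y(T) = 2*T*(-7 + T) (y(T) = (-7 + T)*(2*T) = 2*T*(-7 + T))
G = -18 (G = -9*(-7 + 9) = -9*2 = -1/2*36 = -18)
(-45 + G) - 56*(-82) = (-45 - 18) - 56*(-82) = -63 + 4592 = 4529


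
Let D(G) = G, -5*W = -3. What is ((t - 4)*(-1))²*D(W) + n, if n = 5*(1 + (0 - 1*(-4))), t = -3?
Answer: 272/5 ≈ 54.400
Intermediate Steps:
n = 25 (n = 5*(1 + (0 + 4)) = 5*(1 + 4) = 5*5 = 25)
W = ⅗ (W = -⅕*(-3) = ⅗ ≈ 0.60000)
((t - 4)*(-1))²*D(W) + n = ((-3 - 4)*(-1))²*(⅗) + 25 = (-7*(-1))²*(⅗) + 25 = 7²*(⅗) + 25 = 49*(⅗) + 25 = 147/5 + 25 = 272/5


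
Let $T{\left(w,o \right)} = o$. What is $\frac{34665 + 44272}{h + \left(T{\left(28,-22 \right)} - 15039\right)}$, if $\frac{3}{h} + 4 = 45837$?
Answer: $- \frac{3617919521}{690290810} \approx -5.2411$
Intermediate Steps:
$h = \frac{3}{45833}$ ($h = \frac{3}{-4 + 45837} = \frac{3}{45833} \approx 6.5455 \cdot 10^{-5}$)
$\frac{34665 + 44272}{h + \left(T{\left(28,-22 \right)} - 15039\right)} = \frac{34665 + 44272}{\frac{3}{45833} - 15061} = \frac{78937}{\frac{3}{45833} - 15061} = \frac{78937}{- \frac{690290810}{45833}} = 78937 \left(- \frac{45833}{690290810}\right) = - \frac{3617919521}{690290810}$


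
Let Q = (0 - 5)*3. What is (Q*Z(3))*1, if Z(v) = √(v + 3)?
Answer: -15*√6 ≈ -36.742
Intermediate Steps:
Q = -15 (Q = -5*3 = -15)
Z(v) = √(3 + v)
(Q*Z(3))*1 = -15*√(3 + 3)*1 = -15*√6*1 = -15*√6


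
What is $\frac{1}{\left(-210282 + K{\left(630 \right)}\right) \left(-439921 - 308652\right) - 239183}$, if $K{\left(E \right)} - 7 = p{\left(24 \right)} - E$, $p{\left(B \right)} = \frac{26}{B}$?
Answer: $\frac{12}{1894520861135} \approx 6.3341 \cdot 10^{-12}$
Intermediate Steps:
$K{\left(E \right)} = \frac{97}{12} - E$ ($K{\left(E \right)} = 7 - \left(- \frac{13}{12} + E\right) = \frac{97}{12} - E$)
$\frac{1}{\left(-210282 + K{\left(630 \right)}\right) \left(-439921 - 308652\right) - 239183} = \frac{1}{\left(-210282 + \left(\frac{97}{12} - 630\right)\right) \left(-439921 - 308652\right) - 239183} = \frac{1}{\left(-210282 + \left(\frac{97}{12} - 630\right)\right) \left(-748573\right) - 239183} = \frac{1}{\left(-210282 - \frac{7463}{12}\right) \left(-748573\right) - 239183} = \frac{1}{\left(- \frac{2530847}{12}\right) \left(-748573\right) - 239183} = \frac{1}{\frac{1894523731331}{12} - 239183} = \frac{1}{\frac{1894520861135}{12}} = \frac{12}{1894520861135}$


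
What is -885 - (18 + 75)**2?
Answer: -9534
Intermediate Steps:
-885 - (18 + 75)**2 = -885 - 1*93**2 = -885 - 1*8649 = -885 - 8649 = -9534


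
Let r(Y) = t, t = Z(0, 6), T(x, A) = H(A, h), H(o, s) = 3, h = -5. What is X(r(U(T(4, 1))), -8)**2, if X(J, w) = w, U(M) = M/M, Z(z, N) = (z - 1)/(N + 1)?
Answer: 64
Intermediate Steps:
T(x, A) = 3
Z(z, N) = (-1 + z)/(1 + N)
t = -1/7 (t = (-1 + 0)/(1 + 6) = -1/7 ≈ -0.14286)
U(M) = 1
r(Y) = -1/7
X(r(U(T(4, 1))), -8)**2 = (-8)**2 = 64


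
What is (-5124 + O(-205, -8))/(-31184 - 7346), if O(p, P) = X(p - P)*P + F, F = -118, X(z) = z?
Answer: 1833/19265 ≈ 0.095147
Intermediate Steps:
O(p, P) = -118 + P*(p - P) (O(p, P) = (p - P)*P - 118 = P*(p - P) - 118 = -118 + P*(p - P))
(-5124 + O(-205, -8))/(-31184 - 7346) = (-5124 + (-118 - 1*(-8)*(-8 - 1*(-205))))/(-31184 - 7346) = (-5124 + (-118 - 1*(-8)*(-8 + 205)))/(-38530) = (-5124 + (-118 - 1*(-8)*197))*(-1/38530) = (-5124 + (-118 + 1576))*(-1/38530) = (-5124 + 1458)*(-1/38530) = -3666*(-1/38530) = 1833/19265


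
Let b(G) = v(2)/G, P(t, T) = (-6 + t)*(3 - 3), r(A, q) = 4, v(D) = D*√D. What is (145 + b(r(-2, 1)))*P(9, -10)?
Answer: 0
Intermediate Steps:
v(D) = D^(3/2)
P(t, T) = 0 (P(t, T) = (-6 + t)*0 = 0)
b(G) = 2*√2/G (b(G) = 2^(3/2)/G = (2*√2)/G = 2*√2/G)
(145 + b(r(-2, 1)))*P(9, -10) = (145 + 2*√2/4)*0 = (145 + 2*√2*(¼))*0 = (145 + √2/2)*0 = 0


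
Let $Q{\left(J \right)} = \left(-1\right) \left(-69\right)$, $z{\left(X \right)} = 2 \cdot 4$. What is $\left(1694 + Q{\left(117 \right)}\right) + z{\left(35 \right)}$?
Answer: $1771$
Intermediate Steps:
$z{\left(X \right)} = 8$
$Q{\left(J \right)} = 69$
$\left(1694 + Q{\left(117 \right)}\right) + z{\left(35 \right)} = \left(1694 + 69\right) + 8 = 1763 + 8 = 1771$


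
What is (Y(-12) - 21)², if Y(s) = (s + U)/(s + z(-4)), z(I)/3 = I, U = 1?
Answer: 243049/576 ≈ 421.96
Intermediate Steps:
z(I) = 3*I
Y(s) = (1 + s)/(-12 + s) (Y(s) = (s + 1)/(s + 3*(-4)) = (1 + s)/(s - 12) = (1 + s)/(-12 + s))
(Y(-12) - 21)² = ((1 - 12)/(-12 - 12) - 21)² = (-11/(-24) - 21)² = (-1/24*(-11) - 21)² = (11/24 - 21)² = (-493/24)² = 243049/576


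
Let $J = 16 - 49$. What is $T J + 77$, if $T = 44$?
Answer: $-1375$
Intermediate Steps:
$J = -33$ ($J = 16 - 49 = -33$)
$T J + 77 = 44 \left(-33\right) + 77 = -1452 + 77 = -1375$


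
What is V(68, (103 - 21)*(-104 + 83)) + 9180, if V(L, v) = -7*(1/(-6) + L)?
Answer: 52231/6 ≈ 8705.2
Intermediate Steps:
V(L, v) = 7/6 - 7*L (V(L, v) = -7*(-⅙ + L) = 7/6 - 7*L)
V(68, (103 - 21)*(-104 + 83)) + 9180 = (7/6 - 7*68) + 9180 = (7/6 - 476) + 9180 = -2849/6 + 9180 = 52231/6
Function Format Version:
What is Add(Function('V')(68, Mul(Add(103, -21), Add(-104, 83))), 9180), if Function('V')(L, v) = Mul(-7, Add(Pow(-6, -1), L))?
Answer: Rational(52231, 6) ≈ 8705.2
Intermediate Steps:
Function('V')(L, v) = Add(Rational(7, 6), Mul(-7, L)) (Function('V')(L, v) = Mul(-7, Add(Rational(-1, 6), L)) = Add(Rational(7, 6), Mul(-7, L)))
Add(Function('V')(68, Mul(Add(103, -21), Add(-104, 83))), 9180) = Add(Add(Rational(7, 6), Mul(-7, 68)), 9180) = Add(Add(Rational(7, 6), -476), 9180) = Add(Rational(-2849, 6), 9180) = Rational(52231, 6)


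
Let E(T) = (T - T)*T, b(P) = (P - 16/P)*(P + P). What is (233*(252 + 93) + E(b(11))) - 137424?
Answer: -57039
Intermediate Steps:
b(P) = 2*P*(P - 16/P) (b(P) = (P - 16/P)*(2*P) = 2*P*(P - 16/P))
E(T) = 0 (E(T) = 0*T = 0)
(233*(252 + 93) + E(b(11))) - 137424 = (233*(252 + 93) + 0) - 137424 = (233*345 + 0) - 137424 = (80385 + 0) - 137424 = 80385 - 137424 = -57039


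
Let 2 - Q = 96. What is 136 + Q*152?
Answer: -14152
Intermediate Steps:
Q = -94 (Q = 2 - 1*96 = 2 - 96 = -94)
136 + Q*152 = 136 - 94*152 = 136 - 14288 = -14152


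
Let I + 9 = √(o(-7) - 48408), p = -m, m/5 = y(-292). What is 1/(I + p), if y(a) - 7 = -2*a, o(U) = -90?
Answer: -494/1472299 - I*√48498/8833794 ≈ -0.00033553 - 2.493e-5*I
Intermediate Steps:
y(a) = 7 - 2*a
m = 2955 (m = 5*(7 - 2*(-292)) = 5*(7 + 584) = 5*591 = 2955)
p = -2955 (p = -1*2955 = -2955)
I = -9 + I*√48498 (I = -9 + √(-90 - 48408) = -9 + √(-48498) = -9 + I*√48498 ≈ -9.0 + 220.22*I)
1/(I + p) = 1/((-9 + I*√48498) - 2955) = 1/(-2964 + I*√48498)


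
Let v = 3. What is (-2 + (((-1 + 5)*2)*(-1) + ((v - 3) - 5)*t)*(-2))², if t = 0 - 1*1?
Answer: 16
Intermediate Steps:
t = -1 (t = 0 - 1 = -1)
(-2 + (((-1 + 5)*2)*(-1) + ((v - 3) - 5)*t)*(-2))² = (-2 + (((-1 + 5)*2)*(-1) + ((3 - 3) - 5)*(-1))*(-2))² = (-2 + ((4*2)*(-1) + (0 - 5)*(-1))*(-2))² = (-2 + (8*(-1) - 5*(-1))*(-2))² = (-2 + (-8 + 5)*(-2))² = (-2 - 3*(-2))² = (-2 + 6)² = 4² = 16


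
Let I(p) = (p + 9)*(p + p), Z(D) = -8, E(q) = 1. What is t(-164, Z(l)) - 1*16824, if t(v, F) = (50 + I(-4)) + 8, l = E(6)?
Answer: -16806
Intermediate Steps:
l = 1
I(p) = 2*p*(9 + p) (I(p) = (9 + p)*(2*p) = 2*p*(9 + p))
t(v, F) = 18 (t(v, F) = (50 + 2*(-4)*(9 - 4)) + 8 = (50 + 2*(-4)*5) + 8 = (50 - 40) + 8 = 10 + 8 = 18)
t(-164, Z(l)) - 1*16824 = 18 - 1*16824 = 18 - 16824 = -16806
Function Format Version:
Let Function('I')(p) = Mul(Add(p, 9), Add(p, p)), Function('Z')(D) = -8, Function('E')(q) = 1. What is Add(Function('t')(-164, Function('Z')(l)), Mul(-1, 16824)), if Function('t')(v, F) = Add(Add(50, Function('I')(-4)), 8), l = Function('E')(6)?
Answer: -16806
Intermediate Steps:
l = 1
Function('I')(p) = Mul(2, p, Add(9, p)) (Function('I')(p) = Mul(Add(9, p), Mul(2, p)) = Mul(2, p, Add(9, p)))
Function('t')(v, F) = 18 (Function('t')(v, F) = Add(Add(50, Mul(2, -4, Add(9, -4))), 8) = Add(Add(50, Mul(2, -4, 5)), 8) = Add(Add(50, -40), 8) = Add(10, 8) = 18)
Add(Function('t')(-164, Function('Z')(l)), Mul(-1, 16824)) = Add(18, Mul(-1, 16824)) = Add(18, -16824) = -16806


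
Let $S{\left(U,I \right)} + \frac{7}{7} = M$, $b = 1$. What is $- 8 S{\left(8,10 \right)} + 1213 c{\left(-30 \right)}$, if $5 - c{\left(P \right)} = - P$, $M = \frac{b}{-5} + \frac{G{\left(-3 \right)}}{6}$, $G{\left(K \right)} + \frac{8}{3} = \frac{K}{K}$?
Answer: $- \frac{1364093}{45} \approx -30313.0$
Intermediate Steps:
$G{\left(K \right)} = - \frac{5}{3}$ ($G{\left(K \right)} = - \frac{8}{3} + \frac{K}{K} = - \frac{8}{3} + 1 = - \frac{5}{3}$)
$M = - \frac{43}{90}$ ($M = 1 \frac{1}{-5} - \frac{5}{3 \cdot 6} = 1 \left(- \frac{1}{5}\right) - \frac{5}{18} = - \frac{1}{5} - \frac{5}{18} = - \frac{43}{90} \approx -0.47778$)
$c{\left(P \right)} = 5 + P$ ($c{\left(P \right)} = 5 - - P = 5 + P$)
$S{\left(U,I \right)} = - \frac{133}{90}$ ($S{\left(U,I \right)} = -1 - \frac{43}{90} = - \frac{133}{90}$)
$- 8 S{\left(8,10 \right)} + 1213 c{\left(-30 \right)} = \left(-8\right) \left(- \frac{133}{90}\right) + 1213 \left(5 - 30\right) = \frac{532}{45} + 1213 \left(-25\right) = \frac{532}{45} - 30325 = - \frac{1364093}{45}$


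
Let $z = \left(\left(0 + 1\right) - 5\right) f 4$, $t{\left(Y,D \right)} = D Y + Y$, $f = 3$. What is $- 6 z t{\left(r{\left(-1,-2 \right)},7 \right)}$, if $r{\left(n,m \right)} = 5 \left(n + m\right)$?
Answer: $-34560$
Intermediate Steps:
$r{\left(n,m \right)} = 5 m + 5 n$ ($r{\left(n,m \right)} = 5 \left(m + n\right) = 5 m + 5 n$)
$t{\left(Y,D \right)} = Y + D Y$
$z = -48$ ($z = \left(\left(0 + 1\right) - 5\right) 3 \cdot 4 = \left(1 - 5\right) 3 \cdot 4 = \left(-4\right) 3 \cdot 4 = \left(-12\right) 4 = -48$)
$- 6 z t{\left(r{\left(-1,-2 \right)},7 \right)} = \left(-6\right) \left(-48\right) \left(5 \left(-2\right) + 5 \left(-1\right)\right) \left(1 + 7\right) = 288 \left(-10 - 5\right) 8 = 288 \left(\left(-15\right) 8\right) = 288 \left(-120\right) = -34560$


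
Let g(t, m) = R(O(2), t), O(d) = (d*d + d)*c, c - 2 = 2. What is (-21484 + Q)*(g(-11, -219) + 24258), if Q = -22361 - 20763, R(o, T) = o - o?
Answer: -1567260864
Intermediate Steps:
c = 4 (c = 2 + 2 = 4)
O(d) = 4*d + 4*d² (O(d) = (d*d + d)*4 = (d² + d)*4 = (d + d²)*4 = 4*d + 4*d²)
R(o, T) = 0
g(t, m) = 0
Q = -43124
(-21484 + Q)*(g(-11, -219) + 24258) = (-21484 - 43124)*(0 + 24258) = -64608*24258 = -1567260864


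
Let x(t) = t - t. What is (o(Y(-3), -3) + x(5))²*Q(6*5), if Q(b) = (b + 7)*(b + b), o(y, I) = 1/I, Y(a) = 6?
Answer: 740/3 ≈ 246.67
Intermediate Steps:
x(t) = 0
Q(b) = 2*b*(7 + b) (Q(b) = (7 + b)*(2*b) = 2*b*(7 + b))
(o(Y(-3), -3) + x(5))²*Q(6*5) = (1/(-3) + 0)²*(2*(6*5)*(7 + 6*5)) = (-⅓ + 0)²*(2*30*(7 + 30)) = (-⅓)²*(2*30*37) = (⅑)*2220 = 740/3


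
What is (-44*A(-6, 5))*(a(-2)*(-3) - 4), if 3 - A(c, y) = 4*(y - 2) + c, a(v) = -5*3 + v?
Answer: 6204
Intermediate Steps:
a(v) = -15 + v
A(c, y) = 11 - c - 4*y (A(c, y) = 3 - (4*(y - 2) + c) = 3 - (4*(-2 + y) + c) = 3 - ((-8 + 4*y) + c) = 3 - (-8 + c + 4*y) = 3 + (8 - c - 4*y) = 11 - c - 4*y)
(-44*A(-6, 5))*(a(-2)*(-3) - 4) = (-44*(11 - 1*(-6) - 4*5))*((-15 - 2)*(-3) - 4) = (-44*(11 + 6 - 20))*(-17*(-3) - 4) = (-44*(-3))*(51 - 4) = 132*47 = 6204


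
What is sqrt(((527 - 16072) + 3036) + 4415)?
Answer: I*sqrt(8094) ≈ 89.967*I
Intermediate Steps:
sqrt(((527 - 16072) + 3036) + 4415) = sqrt((-15545 + 3036) + 4415) = sqrt(-12509 + 4415) = sqrt(-8094) = I*sqrt(8094)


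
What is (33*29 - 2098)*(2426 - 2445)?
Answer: 21679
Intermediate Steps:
(33*29 - 2098)*(2426 - 2445) = (957 - 2098)*(-19) = -1141*(-19) = 21679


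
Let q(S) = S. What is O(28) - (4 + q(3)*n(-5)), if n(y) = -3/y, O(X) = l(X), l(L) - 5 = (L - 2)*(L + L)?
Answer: 7276/5 ≈ 1455.2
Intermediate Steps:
l(L) = 5 + 2*L*(-2 + L) (l(L) = 5 + (L - 2)*(L + L) = 5 + (-2 + L)*(2*L) = 5 + 2*L*(-2 + L))
O(X) = 5 - 4*X + 2*X**2
O(28) - (4 + q(3)*n(-5)) = (5 - 4*28 + 2*28**2) - (4 + 3*(-3/(-5))) = (5 - 112 + 2*784) - (4 + 3*(-3*(-1/5))) = (5 - 112 + 1568) - (4 + 3*(3/5)) = 1461 - (4 + 9/5) = 1461 - 1*29/5 = 1461 - 29/5 = 7276/5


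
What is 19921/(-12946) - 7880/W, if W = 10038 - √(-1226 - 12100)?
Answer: -101051851447/43487672414 - 788*I*√13326/10077477 ≈ -2.3237 - 0.0090266*I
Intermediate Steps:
W = 10038 - I*√13326 (W = 10038 - √(-13326) = 10038 - I*√13326 ≈ 10038.0 - 115.44*I)
19921/(-12946) - 7880/W = 19921/(-12946) - 7880/(10038 - I*√13326) = 19921*(-1/12946) - 7880/(10038 - I*√13326) = -19921/12946 - 7880/(10038 - I*√13326)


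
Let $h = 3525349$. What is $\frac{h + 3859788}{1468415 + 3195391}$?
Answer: $\frac{7385137}{4663806} \approx 1.5835$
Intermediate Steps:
$\frac{h + 3859788}{1468415 + 3195391} = \frac{3525349 + 3859788}{1468415 + 3195391} = \frac{7385137}{4663806}$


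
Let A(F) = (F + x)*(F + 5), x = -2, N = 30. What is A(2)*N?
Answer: 0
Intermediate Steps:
A(F) = (-2 + F)*(5 + F) (A(F) = (F - 2)*(F + 5) = (-2 + F)*(5 + F))
A(2)*N = (-10 + 2**2 + 3*2)*30 = (-10 + 4 + 6)*30 = 0*30 = 0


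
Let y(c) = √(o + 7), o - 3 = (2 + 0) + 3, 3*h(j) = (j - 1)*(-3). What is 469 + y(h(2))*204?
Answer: 469 + 204*√15 ≈ 1259.1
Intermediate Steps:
h(j) = 1 - j (h(j) = ((j - 1)*(-3))/3 = ((-1 + j)*(-3))/3 = (3 - 3*j)/3 = 1 - j)
o = 8 (o = 3 + ((2 + 0) + 3) = 3 + (2 + 3) = 3 + 5 = 8)
y(c) = √15 (y(c) = √(8 + 7) = √15)
469 + y(h(2))*204 = 469 + √15*204 = 469 + 204*√15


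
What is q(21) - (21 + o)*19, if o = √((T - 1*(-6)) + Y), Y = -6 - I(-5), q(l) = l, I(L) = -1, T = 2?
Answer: -378 - 19*√3 ≈ -410.91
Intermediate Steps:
Y = -5 (Y = -6 - 1*(-1) = -6 + 1 = -5)
o = √3 (o = √((2 - 1*(-6)) - 5) = √((2 + 6) - 5) = √(8 - 5) = √3 ≈ 1.7320)
q(21) - (21 + o)*19 = 21 - (21 + √3)*19 = 21 - (399 + 19*√3) = 21 + (-399 - 19*√3) = -378 - 19*√3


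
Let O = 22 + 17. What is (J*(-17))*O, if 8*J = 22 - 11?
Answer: -7293/8 ≈ -911.63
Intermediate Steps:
O = 39
J = 11/8 (J = (22 - 11)/8 = (⅛)*11 = 11/8 ≈ 1.3750)
(J*(-17))*O = ((11/8)*(-17))*39 = -187/8*39 = -7293/8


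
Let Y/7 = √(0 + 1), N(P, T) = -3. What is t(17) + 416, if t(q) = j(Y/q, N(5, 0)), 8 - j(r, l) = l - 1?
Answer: 428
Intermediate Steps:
Y = 7 (Y = 7*√(0 + 1) = 7*√1 = 7*1 = 7)
j(r, l) = 9 - l (j(r, l) = 8 - (l - 1) = 8 - (-1 + l) = 8 + (1 - l) = 9 - l)
t(q) = 12 (t(q) = 9 - 1*(-3) = 9 + 3 = 12)
t(17) + 416 = 12 + 416 = 428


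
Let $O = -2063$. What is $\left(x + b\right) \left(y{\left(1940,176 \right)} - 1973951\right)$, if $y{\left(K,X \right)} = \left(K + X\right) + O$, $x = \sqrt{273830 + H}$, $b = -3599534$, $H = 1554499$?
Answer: $7105112963532 - 1973898 \sqrt{1828329} \approx 7.1024 \cdot 10^{12}$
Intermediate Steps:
$x = \sqrt{1828329}$ ($x = \sqrt{273830 + 1554499} = \sqrt{1828329} \approx 1352.2$)
$y{\left(K,X \right)} = -2063 + K + X$ ($y{\left(K,X \right)} = \left(K + X\right) - 2063 = -2063 + K + X$)
$\left(x + b\right) \left(y{\left(1940,176 \right)} - 1973951\right) = \left(\sqrt{1828329} - 3599534\right) \left(\left(-2063 + 1940 + 176\right) - 1973951\right) = \left(-3599534 + \sqrt{1828329}\right) \left(53 - 1973951\right) = \left(-3599534 + \sqrt{1828329}\right) \left(-1973898\right) = 7105112963532 - 1973898 \sqrt{1828329}$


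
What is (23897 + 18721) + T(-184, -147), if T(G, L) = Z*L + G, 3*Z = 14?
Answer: 41748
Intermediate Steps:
Z = 14/3 (Z = (⅓)*14 = 14/3 ≈ 4.6667)
T(G, L) = G + 14*L/3 (T(G, L) = 14*L/3 + G = G + 14*L/3)
(23897 + 18721) + T(-184, -147) = (23897 + 18721) + (-184 + (14/3)*(-147)) = 42618 + (-184 - 686) = 42618 - 870 = 41748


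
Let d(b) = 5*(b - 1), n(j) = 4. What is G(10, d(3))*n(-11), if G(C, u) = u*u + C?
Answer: 440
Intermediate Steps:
d(b) = -5 + 5*b (d(b) = 5*(-1 + b) = -5 + 5*b)
G(C, u) = C + u**2 (G(C, u) = u**2 + C = C + u**2)
G(10, d(3))*n(-11) = (10 + (-5 + 5*3)**2)*4 = (10 + (-5 + 15)**2)*4 = (10 + 10**2)*4 = (10 + 100)*4 = 110*4 = 440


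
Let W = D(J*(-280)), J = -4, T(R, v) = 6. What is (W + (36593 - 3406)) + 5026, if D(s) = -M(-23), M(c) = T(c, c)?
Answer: 38207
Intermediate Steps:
M(c) = 6
D(s) = -6 (D(s) = -1*6 = -6)
W = -6
(W + (36593 - 3406)) + 5026 = (-6 + (36593 - 3406)) + 5026 = (-6 + 33187) + 5026 = 33181 + 5026 = 38207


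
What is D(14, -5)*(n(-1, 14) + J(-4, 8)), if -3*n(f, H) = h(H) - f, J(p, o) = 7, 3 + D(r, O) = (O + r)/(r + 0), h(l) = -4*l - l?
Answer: -495/7 ≈ -70.714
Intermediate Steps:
h(l) = -5*l
D(r, O) = -3 + (O + r)/r (D(r, O) = -3 + (O + r)/(r + 0) = -3 + (O + r)/r)
n(f, H) = f/3 + 5*H/3 (n(f, H) = -(-5*H - f)/3 = -(-f - 5*H)/3 = f/3 + 5*H/3)
D(14, -5)*(n(-1, 14) + J(-4, 8)) = (-2 - 5/14)*(((⅓)*(-1) + (5/3)*14) + 7) = (-2 - 5*1/14)*((-⅓ + 70/3) + 7) = (-2 - 5/14)*(23 + 7) = -33/14*30 = -495/7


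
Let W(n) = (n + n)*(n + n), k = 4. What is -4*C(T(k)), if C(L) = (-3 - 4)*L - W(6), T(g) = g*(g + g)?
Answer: 1472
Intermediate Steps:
T(g) = 2*g**2 (T(g) = g*(2*g) = 2*g**2)
W(n) = 4*n**2 (W(n) = (2*n)*(2*n) = 4*n**2)
C(L) = -144 - 7*L (C(L) = (-3 - 4)*L - 4*6**2 = -7*L - 4*36 = -7*L - 1*144 = -7*L - 144 = -144 - 7*L)
-4*C(T(k)) = -4*(-144 - 14*4**2) = -4*(-144 - 14*16) = -4*(-144 - 7*32) = -4*(-144 - 224) = -4*(-368) = 1472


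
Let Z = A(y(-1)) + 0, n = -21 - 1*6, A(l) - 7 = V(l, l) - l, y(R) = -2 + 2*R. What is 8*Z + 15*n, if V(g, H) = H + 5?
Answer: -309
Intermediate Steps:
V(g, H) = 5 + H
A(l) = 12 (A(l) = 7 + ((5 + l) - l) = 7 + 5 = 12)
n = -27 (n = -21 - 6 = -27)
Z = 12 (Z = 12 + 0 = 12)
8*Z + 15*n = 8*12 + 15*(-27) = 96 - 405 = -309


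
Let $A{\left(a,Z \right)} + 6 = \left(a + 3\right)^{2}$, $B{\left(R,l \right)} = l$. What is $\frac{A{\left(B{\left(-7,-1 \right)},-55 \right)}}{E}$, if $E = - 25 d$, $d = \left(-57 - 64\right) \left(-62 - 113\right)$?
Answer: $\frac{2}{529375} \approx 3.778 \cdot 10^{-6}$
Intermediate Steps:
$d = 21175$ ($d = \left(-121\right) \left(-175\right) = 21175$)
$A{\left(a,Z \right)} = -6 + \left(3 + a\right)^{2}$ ($A{\left(a,Z \right)} = -6 + \left(a + 3\right)^{2} = -6 + \left(3 + a\right)^{2}$)
$E = -529375$ ($E = \left(-25\right) 21175 = -529375$)
$\frac{A{\left(B{\left(-7,-1 \right)},-55 \right)}}{E} = \frac{-6 + \left(3 - 1\right)^{2}}{-529375} = \left(-6 + 2^{2}\right) \left(- \frac{1}{529375}\right) = \left(-6 + 4\right) \left(- \frac{1}{529375}\right) = \left(-2\right) \left(- \frac{1}{529375}\right) = \frac{2}{529375}$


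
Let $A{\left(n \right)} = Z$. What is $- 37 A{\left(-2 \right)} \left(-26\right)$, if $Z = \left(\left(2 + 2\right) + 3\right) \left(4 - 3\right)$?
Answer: $6734$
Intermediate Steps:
$Z = 7$ ($Z = \left(4 + 3\right) 1 = 7 \cdot 1 = 7$)
$A{\left(n \right)} = 7$
$- 37 A{\left(-2 \right)} \left(-26\right) = \left(-37\right) 7 \left(-26\right) = \left(-259\right) \left(-26\right) = 6734$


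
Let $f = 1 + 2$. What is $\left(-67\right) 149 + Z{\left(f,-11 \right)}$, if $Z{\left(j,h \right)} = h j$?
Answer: $-10016$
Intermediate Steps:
$f = 3$
$\left(-67\right) 149 + Z{\left(f,-11 \right)} = \left(-67\right) 149 - 33 = -9983 - 33 = -10016$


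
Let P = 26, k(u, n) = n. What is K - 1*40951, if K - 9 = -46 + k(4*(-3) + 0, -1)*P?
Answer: -41014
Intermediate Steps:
K = -63 (K = 9 + (-46 - 1*26) = 9 + (-46 - 26) = 9 - 72 = -63)
K - 1*40951 = -63 - 1*40951 = -63 - 40951 = -41014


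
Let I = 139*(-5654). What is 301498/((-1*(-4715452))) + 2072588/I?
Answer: -2384060035647/926475504878 ≈ -2.5733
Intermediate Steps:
I = -785906
301498/((-1*(-4715452))) + 2072588/I = 301498/((-1*(-4715452))) + 2072588/(-785906) = 301498/4715452 + 2072588*(-1/785906) = 301498*(1/4715452) - 1036294/392953 = 150749/2357726 - 1036294/392953 = -2384060035647/926475504878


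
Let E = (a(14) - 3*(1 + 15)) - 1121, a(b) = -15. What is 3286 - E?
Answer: 4470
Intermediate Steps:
E = -1184 (E = (-15 - 3*(1 + 15)) - 1121 = (-15 - 3*16) - 1121 = (-15 - 48) - 1121 = -63 - 1121 = -1184)
3286 - E = 3286 - 1*(-1184) = 3286 + 1184 = 4470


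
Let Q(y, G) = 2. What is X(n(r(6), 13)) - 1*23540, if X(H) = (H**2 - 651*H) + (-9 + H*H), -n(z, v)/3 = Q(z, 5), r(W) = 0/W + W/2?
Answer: -19571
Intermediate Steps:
r(W) = W/2 (r(W) = 0 + W*(1/2) = 0 + W/2 = W/2)
n(z, v) = -6 (n(z, v) = -3*2 = -6)
X(H) = -9 - 651*H + 2*H**2 (X(H) = (H**2 - 651*H) + (-9 + H**2) = -9 - 651*H + 2*H**2)
X(n(r(6), 13)) - 1*23540 = (-9 - 651*(-6) + 2*(-6)**2) - 1*23540 = (-9 + 3906 + 2*36) - 23540 = (-9 + 3906 + 72) - 23540 = 3969 - 23540 = -19571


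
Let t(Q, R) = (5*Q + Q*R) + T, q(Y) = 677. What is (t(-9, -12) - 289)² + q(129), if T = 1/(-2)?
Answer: 207917/4 ≈ 51979.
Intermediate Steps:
T = -½ ≈ -0.50000
t(Q, R) = -½ + 5*Q + Q*R (t(Q, R) = (5*Q + Q*R) - ½ = -½ + 5*Q + Q*R)
(t(-9, -12) - 289)² + q(129) = ((-½ + 5*(-9) - 9*(-12)) - 289)² + 677 = ((-½ - 45 + 108) - 289)² + 677 = (125/2 - 289)² + 677 = (-453/2)² + 677 = 205209/4 + 677 = 207917/4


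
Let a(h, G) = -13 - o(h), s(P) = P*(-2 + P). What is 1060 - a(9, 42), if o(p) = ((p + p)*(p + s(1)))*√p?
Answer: 1505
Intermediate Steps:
o(p) = 2*p^(3/2)*(-1 + p) (o(p) = ((p + p)*(p + 1*(-2 + 1)))*√p = ((2*p)*(p + 1*(-1)))*√p = ((2*p)*(p - 1))*√p = ((2*p)*(-1 + p))*√p = (2*p*(-1 + p))*√p = 2*p^(3/2)*(-1 + p))
a(h, G) = -13 - 2*h^(3/2)*(-1 + h)
1060 - a(9, 42) = 1060 - (-13 + 2*9^(3/2)*(1 - 1*9)) = 1060 - (-13 + 2*27*(1 - 9)) = 1060 - (-13 + 2*27*(-8)) = 1060 - (-13 - 432) = 1060 - 1*(-445) = 1060 + 445 = 1505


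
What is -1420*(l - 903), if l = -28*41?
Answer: 2912420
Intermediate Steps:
l = -1148
-1420*(l - 903) = -1420*(-1148 - 903) = -1420*(-2051) = 2912420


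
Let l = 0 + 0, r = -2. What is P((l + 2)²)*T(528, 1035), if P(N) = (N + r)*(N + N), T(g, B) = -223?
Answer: -3568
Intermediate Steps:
l = 0
P(N) = 2*N*(-2 + N) (P(N) = (N - 2)*(N + N) = (-2 + N)*(2*N) = 2*N*(-2 + N))
P((l + 2)²)*T(528, 1035) = (2*(0 + 2)²*(-2 + (0 + 2)²))*(-223) = (2*2²*(-2 + 2²))*(-223) = (2*4*(-2 + 4))*(-223) = (2*4*2)*(-223) = 16*(-223) = -3568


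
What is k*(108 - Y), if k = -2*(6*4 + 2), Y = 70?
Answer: -1976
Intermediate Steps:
k = -52 (k = -2*(24 + 2) = -2*26 = -52)
k*(108 - Y) = -52*(108 - 1*70) = -52*(108 - 70) = -52*38 = -1976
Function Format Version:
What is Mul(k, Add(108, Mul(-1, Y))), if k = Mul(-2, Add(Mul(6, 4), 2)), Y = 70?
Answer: -1976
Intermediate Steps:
k = -52 (k = Mul(-2, Add(24, 2)) = Mul(-2, 26) = -52)
Mul(k, Add(108, Mul(-1, Y))) = Mul(-52, Add(108, Mul(-1, 70))) = Mul(-52, Add(108, -70)) = Mul(-52, 38) = -1976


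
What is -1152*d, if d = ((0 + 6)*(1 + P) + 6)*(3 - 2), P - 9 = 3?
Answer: -96768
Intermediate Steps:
P = 12 (P = 9 + 3 = 12)
d = 84 (d = ((0 + 6)*(1 + 12) + 6)*(3 - 2) = (6*13 + 6)*1 = (78 + 6)*1 = 84*1 = 84)
-1152*d = -1152*84 = -96768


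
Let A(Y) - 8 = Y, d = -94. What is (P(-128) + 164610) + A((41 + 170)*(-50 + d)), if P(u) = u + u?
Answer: 133978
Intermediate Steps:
A(Y) = 8 + Y
P(u) = 2*u
(P(-128) + 164610) + A((41 + 170)*(-50 + d)) = (2*(-128) + 164610) + (8 + (41 + 170)*(-50 - 94)) = (-256 + 164610) + (8 + 211*(-144)) = 164354 + (8 - 30384) = 164354 - 30376 = 133978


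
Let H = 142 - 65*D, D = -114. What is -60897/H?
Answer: -60897/7552 ≈ -8.0637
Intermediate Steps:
H = 7552 (H = 142 - 65*(-114) = 142 + 7410 = 7552)
-60897/H = -60897/7552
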